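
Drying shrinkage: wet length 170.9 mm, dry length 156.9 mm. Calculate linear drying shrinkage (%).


DS = (170.9 - 156.9) / 170.9 * 100 = 8.19%

8.19


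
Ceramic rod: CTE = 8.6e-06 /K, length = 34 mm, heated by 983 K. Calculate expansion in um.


dL = 8.6e-06 * 34 * 983 * 1000 = 287.429 um

287.429


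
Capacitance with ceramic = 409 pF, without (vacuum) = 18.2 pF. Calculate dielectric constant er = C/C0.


er = 409 / 18.2 = 22.47

22.47


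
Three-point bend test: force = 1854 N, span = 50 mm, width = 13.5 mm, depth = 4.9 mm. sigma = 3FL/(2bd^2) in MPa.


sigma = 3*1854*50/(2*13.5*4.9^2) = 429.0 MPa

429.0


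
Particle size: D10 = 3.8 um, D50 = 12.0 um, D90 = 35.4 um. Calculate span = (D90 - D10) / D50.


Span = (35.4 - 3.8) / 12.0 = 31.6 / 12.0 = 2.633

2.633


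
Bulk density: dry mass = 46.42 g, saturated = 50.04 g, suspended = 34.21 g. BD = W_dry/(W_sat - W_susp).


BD = 46.42 / (50.04 - 34.21) = 46.42 / 15.83 = 2.932 g/cm^3

2.932


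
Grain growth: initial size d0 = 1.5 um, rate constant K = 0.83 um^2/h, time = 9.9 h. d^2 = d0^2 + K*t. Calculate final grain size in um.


d^2 = 1.5^2 + 0.83*9.9 = 10.467
d = sqrt(10.467) = 3.24 um

3.24


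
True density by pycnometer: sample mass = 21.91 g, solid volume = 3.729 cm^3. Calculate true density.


TD = 21.91 / 3.729 = 5.876 g/cm^3

5.876


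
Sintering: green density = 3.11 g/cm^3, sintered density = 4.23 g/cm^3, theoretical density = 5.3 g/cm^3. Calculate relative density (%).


Relative = 4.23 / 5.3 * 100 = 79.8%

79.8


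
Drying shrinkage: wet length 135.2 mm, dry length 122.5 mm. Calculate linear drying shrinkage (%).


DS = (135.2 - 122.5) / 135.2 * 100 = 9.39%

9.39


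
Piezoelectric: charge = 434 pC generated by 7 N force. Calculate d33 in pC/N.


d33 = 434 / 7 = 62.0 pC/N

62.0


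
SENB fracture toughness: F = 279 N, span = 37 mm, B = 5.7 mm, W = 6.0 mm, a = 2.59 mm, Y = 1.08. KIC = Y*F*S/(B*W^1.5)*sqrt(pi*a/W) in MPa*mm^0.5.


KIC = 1.08*279*37/(5.7*6.0^1.5)*sqrt(pi*2.59/6.0) = 154.98

154.98


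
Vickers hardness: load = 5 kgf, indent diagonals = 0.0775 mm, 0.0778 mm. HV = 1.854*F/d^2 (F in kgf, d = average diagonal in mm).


d_avg = (0.0775+0.0778)/2 = 0.07765 mm
HV = 1.854*5/0.07765^2 = 1537

1537


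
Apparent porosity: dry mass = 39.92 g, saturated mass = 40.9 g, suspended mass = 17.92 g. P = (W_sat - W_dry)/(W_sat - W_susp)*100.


P = (40.9 - 39.92) / (40.9 - 17.92) * 100 = 0.98 / 22.98 * 100 = 4.3%

4.3


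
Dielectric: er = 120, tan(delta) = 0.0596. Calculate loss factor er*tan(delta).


Loss = 120 * 0.0596 = 7.152

7.152


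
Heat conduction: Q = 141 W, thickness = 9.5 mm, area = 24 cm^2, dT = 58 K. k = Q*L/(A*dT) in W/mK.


k = 141*9.5/1000/(24/10000*58) = 9.62 W/mK

9.62


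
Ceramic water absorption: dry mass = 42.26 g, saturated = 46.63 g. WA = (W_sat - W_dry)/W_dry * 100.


WA = (46.63 - 42.26) / 42.26 * 100 = 10.34%

10.34


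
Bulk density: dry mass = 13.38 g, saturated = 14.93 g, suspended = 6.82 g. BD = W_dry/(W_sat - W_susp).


BD = 13.38 / (14.93 - 6.82) = 13.38 / 8.11 = 1.65 g/cm^3

1.65


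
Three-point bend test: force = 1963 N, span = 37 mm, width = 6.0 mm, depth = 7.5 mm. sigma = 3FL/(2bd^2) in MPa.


sigma = 3*1963*37/(2*6.0*7.5^2) = 322.8 MPa

322.8


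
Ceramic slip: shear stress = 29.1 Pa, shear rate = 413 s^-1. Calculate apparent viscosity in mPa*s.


eta = tau/gamma * 1000 = 29.1/413 * 1000 = 70.5 mPa*s

70.5


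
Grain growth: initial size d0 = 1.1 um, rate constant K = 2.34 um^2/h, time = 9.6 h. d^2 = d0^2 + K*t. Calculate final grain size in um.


d^2 = 1.1^2 + 2.34*9.6 = 23.674
d = sqrt(23.674) = 4.87 um

4.87


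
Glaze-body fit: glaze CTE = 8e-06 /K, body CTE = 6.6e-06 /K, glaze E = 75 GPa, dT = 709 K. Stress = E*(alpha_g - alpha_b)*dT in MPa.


Stress = 75*1000*(8e-06 - 6.6e-06)*709 = 74.4 MPa

74.4


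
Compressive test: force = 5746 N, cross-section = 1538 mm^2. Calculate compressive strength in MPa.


CS = 5746 / 1538 = 3.7 MPa

3.7


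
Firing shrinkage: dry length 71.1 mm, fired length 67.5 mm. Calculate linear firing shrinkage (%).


FS = (71.1 - 67.5) / 71.1 * 100 = 5.06%

5.06


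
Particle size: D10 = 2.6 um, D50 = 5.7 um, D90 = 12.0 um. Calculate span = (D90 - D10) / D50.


Span = (12.0 - 2.6) / 5.7 = 9.4 / 5.7 = 1.649

1.649


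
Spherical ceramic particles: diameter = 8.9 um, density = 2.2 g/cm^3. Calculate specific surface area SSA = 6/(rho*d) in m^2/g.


SSA = 6 / (2.2 * 8.9) = 0.306 m^2/g

0.306


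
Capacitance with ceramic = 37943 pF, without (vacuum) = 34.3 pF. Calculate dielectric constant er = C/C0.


er = 37943 / 34.3 = 1106.21

1106.21


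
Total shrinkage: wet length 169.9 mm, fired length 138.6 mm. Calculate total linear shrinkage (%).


TS = (169.9 - 138.6) / 169.9 * 100 = 18.42%

18.42


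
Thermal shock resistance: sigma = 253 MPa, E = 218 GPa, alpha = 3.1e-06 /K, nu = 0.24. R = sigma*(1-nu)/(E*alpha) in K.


R = 253*(1-0.24)/(218*1000*3.1e-06) = 285 K

285


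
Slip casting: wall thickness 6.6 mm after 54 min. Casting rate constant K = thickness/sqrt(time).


K = 6.6 / sqrt(54) = 6.6 / 7.3485 = 0.898 mm/min^0.5

0.898


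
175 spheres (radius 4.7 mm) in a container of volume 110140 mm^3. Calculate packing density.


V_sphere = 4/3*pi*4.7^3 = 434.8928 mm^3
Total V = 175*434.8928 = 76106.24 mm^3
PD = 76106.24 / 110140 = 0.691

0.691


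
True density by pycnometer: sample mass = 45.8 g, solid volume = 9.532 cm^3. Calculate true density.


TD = 45.8 / 9.532 = 4.805 g/cm^3

4.805


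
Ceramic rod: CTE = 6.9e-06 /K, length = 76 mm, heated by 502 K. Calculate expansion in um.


dL = 6.9e-06 * 76 * 502 * 1000 = 263.249 um

263.249


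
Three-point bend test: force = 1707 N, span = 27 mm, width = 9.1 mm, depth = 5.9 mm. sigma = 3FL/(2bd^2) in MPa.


sigma = 3*1707*27/(2*9.1*5.9^2) = 218.2 MPa

218.2


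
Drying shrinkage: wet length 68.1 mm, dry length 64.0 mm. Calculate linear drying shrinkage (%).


DS = (68.1 - 64.0) / 68.1 * 100 = 6.02%

6.02


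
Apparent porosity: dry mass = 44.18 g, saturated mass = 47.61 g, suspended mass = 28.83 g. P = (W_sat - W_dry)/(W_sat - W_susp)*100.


P = (47.61 - 44.18) / (47.61 - 28.83) * 100 = 3.43 / 18.78 * 100 = 18.3%

18.3


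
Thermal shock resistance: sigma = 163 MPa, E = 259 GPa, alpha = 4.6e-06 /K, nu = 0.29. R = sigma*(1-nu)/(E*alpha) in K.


R = 163*(1-0.29)/(259*1000*4.6e-06) = 97 K

97


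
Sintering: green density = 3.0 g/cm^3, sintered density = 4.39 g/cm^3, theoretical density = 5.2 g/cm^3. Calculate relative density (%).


Relative = 4.39 / 5.2 * 100 = 84.4%

84.4


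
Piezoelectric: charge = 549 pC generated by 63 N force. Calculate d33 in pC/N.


d33 = 549 / 63 = 8.7 pC/N

8.7


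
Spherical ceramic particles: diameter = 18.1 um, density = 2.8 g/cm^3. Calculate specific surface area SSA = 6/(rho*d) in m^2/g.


SSA = 6 / (2.8 * 18.1) = 0.118 m^2/g

0.118


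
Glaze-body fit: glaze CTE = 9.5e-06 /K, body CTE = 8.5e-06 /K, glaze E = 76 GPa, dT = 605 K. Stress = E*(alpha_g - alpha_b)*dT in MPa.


Stress = 76*1000*(9.5e-06 - 8.5e-06)*605 = 46.0 MPa

46.0


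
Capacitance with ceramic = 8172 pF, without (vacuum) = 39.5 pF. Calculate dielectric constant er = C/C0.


er = 8172 / 39.5 = 206.89

206.89


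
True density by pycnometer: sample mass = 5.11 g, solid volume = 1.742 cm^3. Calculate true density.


TD = 5.11 / 1.742 = 2.933 g/cm^3

2.933


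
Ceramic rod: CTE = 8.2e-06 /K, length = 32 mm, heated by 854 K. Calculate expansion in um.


dL = 8.2e-06 * 32 * 854 * 1000 = 224.09 um

224.09


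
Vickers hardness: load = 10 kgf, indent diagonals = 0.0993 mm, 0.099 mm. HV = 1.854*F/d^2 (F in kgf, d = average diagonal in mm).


d_avg = (0.0993+0.099)/2 = 0.09915 mm
HV = 1.854*10/0.09915^2 = 1886

1886


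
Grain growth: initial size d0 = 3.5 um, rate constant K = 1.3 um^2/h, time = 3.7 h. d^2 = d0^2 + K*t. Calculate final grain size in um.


d^2 = 3.5^2 + 1.3*3.7 = 17.06
d = sqrt(17.06) = 4.13 um

4.13


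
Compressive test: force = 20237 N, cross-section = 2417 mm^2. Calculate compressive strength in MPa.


CS = 20237 / 2417 = 8.4 MPa

8.4


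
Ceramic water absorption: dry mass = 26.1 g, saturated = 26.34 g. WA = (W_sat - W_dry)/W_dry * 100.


WA = (26.34 - 26.1) / 26.1 * 100 = 0.92%

0.92


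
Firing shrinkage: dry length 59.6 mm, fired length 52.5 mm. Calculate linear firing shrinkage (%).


FS = (59.6 - 52.5) / 59.6 * 100 = 11.91%

11.91


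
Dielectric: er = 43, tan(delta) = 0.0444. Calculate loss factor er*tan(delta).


Loss = 43 * 0.0444 = 1.909

1.909


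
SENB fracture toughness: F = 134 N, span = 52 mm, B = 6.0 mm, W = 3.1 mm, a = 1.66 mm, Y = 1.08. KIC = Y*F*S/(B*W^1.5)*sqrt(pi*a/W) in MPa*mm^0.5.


KIC = 1.08*134*52/(6.0*3.1^1.5)*sqrt(pi*1.66/3.1) = 298.05

298.05


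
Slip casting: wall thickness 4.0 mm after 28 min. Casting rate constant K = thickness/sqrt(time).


K = 4.0 / sqrt(28) = 4.0 / 5.2915 = 0.756 mm/min^0.5

0.756


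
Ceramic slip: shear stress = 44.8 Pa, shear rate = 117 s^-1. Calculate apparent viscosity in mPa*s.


eta = tau/gamma * 1000 = 44.8/117 * 1000 = 382.9 mPa*s

382.9


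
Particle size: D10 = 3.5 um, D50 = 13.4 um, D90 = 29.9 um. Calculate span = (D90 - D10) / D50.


Span = (29.9 - 3.5) / 13.4 = 26.4 / 13.4 = 1.97

1.97


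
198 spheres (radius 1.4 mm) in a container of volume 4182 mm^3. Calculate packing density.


V_sphere = 4/3*pi*1.4^3 = 11.494 mm^3
Total V = 198*11.494 = 2275.812 mm^3
PD = 2275.812 / 4182 = 0.544

0.544


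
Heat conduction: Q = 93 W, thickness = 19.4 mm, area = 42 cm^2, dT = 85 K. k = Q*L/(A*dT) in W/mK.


k = 93*19.4/1000/(42/10000*85) = 5.05 W/mK

5.05


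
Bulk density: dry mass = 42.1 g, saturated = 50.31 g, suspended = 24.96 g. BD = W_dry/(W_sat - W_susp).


BD = 42.1 / (50.31 - 24.96) = 42.1 / 25.35 = 1.661 g/cm^3

1.661


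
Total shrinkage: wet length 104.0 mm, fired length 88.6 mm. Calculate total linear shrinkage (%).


TS = (104.0 - 88.6) / 104.0 * 100 = 14.81%

14.81


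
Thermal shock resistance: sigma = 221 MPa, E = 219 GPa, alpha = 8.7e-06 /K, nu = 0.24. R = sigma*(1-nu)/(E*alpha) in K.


R = 221*(1-0.24)/(219*1000*8.7e-06) = 88 K

88


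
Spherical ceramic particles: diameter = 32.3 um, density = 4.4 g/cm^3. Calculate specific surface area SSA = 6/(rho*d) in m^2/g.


SSA = 6 / (4.4 * 32.3) = 0.042 m^2/g

0.042


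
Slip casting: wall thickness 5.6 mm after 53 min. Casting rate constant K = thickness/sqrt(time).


K = 5.6 / sqrt(53) = 5.6 / 7.2801 = 0.769 mm/min^0.5

0.769


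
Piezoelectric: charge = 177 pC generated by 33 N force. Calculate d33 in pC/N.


d33 = 177 / 33 = 5.4 pC/N

5.4


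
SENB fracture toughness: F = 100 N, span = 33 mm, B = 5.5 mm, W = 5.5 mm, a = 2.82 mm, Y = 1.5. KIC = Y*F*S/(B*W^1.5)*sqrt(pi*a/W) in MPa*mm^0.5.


KIC = 1.5*100*33/(5.5*5.5^1.5)*sqrt(pi*2.82/5.5) = 88.56

88.56


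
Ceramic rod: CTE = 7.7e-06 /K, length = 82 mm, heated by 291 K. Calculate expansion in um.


dL = 7.7e-06 * 82 * 291 * 1000 = 183.737 um

183.737


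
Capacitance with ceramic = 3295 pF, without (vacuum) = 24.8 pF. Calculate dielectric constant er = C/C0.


er = 3295 / 24.8 = 132.86

132.86


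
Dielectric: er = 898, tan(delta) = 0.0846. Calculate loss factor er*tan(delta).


Loss = 898 * 0.0846 = 75.971

75.971


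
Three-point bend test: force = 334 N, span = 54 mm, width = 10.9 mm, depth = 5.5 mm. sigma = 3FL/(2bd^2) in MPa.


sigma = 3*334*54/(2*10.9*5.5^2) = 82.1 MPa

82.1


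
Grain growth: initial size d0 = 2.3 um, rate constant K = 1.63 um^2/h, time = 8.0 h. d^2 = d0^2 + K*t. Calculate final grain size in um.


d^2 = 2.3^2 + 1.63*8.0 = 18.33
d = sqrt(18.33) = 4.28 um

4.28


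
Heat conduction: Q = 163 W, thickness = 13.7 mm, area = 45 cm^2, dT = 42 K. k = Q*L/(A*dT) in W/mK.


k = 163*13.7/1000/(45/10000*42) = 11.82 W/mK

11.82


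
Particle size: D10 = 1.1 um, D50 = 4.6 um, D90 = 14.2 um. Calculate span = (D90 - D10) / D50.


Span = (14.2 - 1.1) / 4.6 = 13.1 / 4.6 = 2.848

2.848


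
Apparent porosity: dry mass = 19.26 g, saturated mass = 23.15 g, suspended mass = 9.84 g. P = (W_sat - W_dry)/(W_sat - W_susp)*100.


P = (23.15 - 19.26) / (23.15 - 9.84) * 100 = 3.89 / 13.31 * 100 = 29.2%

29.2


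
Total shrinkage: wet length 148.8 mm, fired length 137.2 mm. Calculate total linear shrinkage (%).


TS = (148.8 - 137.2) / 148.8 * 100 = 7.8%

7.8


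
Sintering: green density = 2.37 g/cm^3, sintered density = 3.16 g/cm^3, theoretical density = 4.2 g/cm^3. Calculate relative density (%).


Relative = 3.16 / 4.2 * 100 = 75.2%

75.2


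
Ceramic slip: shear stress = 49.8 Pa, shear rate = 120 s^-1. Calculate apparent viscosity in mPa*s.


eta = tau/gamma * 1000 = 49.8/120 * 1000 = 415.0 mPa*s

415.0


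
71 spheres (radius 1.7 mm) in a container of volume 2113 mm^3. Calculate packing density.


V_sphere = 4/3*pi*1.7^3 = 20.5795 mm^3
Total V = 71*20.5795 = 1461.1445 mm^3
PD = 1461.1445 / 2113 = 0.692

0.692


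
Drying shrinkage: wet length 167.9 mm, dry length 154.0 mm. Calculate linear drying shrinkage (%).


DS = (167.9 - 154.0) / 167.9 * 100 = 8.28%

8.28


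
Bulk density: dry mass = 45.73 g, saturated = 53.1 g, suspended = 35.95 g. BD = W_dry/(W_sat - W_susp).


BD = 45.73 / (53.1 - 35.95) = 45.73 / 17.15 = 2.666 g/cm^3

2.666


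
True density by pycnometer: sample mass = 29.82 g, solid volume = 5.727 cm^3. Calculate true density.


TD = 29.82 / 5.727 = 5.207 g/cm^3

5.207


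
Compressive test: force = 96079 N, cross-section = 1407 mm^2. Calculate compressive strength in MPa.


CS = 96079 / 1407 = 68.3 MPa

68.3


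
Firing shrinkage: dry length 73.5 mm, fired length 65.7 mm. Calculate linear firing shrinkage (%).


FS = (73.5 - 65.7) / 73.5 * 100 = 10.61%

10.61


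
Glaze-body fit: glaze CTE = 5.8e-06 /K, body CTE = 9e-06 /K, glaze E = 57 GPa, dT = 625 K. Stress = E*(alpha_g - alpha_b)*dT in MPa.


Stress = 57*1000*(5.8e-06 - 9e-06)*625 = -114.0 MPa

-114.0


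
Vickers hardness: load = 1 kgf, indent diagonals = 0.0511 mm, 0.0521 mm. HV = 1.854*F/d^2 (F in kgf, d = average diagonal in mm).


d_avg = (0.0511+0.0521)/2 = 0.0516 mm
HV = 1.854*1/0.0516^2 = 696

696


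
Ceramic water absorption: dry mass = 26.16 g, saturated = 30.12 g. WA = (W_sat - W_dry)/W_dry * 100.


WA = (30.12 - 26.16) / 26.16 * 100 = 15.14%

15.14


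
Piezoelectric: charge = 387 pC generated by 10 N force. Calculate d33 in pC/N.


d33 = 387 / 10 = 38.7 pC/N

38.7


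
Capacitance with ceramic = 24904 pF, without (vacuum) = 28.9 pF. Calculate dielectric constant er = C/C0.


er = 24904 / 28.9 = 861.73

861.73


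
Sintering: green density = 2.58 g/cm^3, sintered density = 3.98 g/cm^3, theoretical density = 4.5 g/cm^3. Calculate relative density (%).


Relative = 3.98 / 4.5 * 100 = 88.4%

88.4


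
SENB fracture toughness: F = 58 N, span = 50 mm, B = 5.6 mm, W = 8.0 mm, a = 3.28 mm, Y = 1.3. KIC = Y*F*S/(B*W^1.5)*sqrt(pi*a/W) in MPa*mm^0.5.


KIC = 1.3*58*50/(5.6*8.0^1.5)*sqrt(pi*3.28/8.0) = 33.77

33.77


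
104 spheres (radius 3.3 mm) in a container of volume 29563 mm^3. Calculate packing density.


V_sphere = 4/3*pi*3.3^3 = 150.5326 mm^3
Total V = 104*150.5326 = 15655.3904 mm^3
PD = 15655.3904 / 29563 = 0.53

0.53


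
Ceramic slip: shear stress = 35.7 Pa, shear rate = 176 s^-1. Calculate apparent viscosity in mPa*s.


eta = tau/gamma * 1000 = 35.7/176 * 1000 = 202.8 mPa*s

202.8


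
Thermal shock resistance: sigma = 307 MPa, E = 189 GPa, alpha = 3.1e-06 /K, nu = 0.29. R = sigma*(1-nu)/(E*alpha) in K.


R = 307*(1-0.29)/(189*1000*3.1e-06) = 372 K

372


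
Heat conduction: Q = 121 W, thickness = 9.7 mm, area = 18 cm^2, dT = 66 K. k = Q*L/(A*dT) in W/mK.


k = 121*9.7/1000/(18/10000*66) = 9.88 W/mK

9.88


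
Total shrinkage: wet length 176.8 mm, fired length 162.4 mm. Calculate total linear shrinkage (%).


TS = (176.8 - 162.4) / 176.8 * 100 = 8.14%

8.14


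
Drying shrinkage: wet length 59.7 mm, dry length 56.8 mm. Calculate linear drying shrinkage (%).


DS = (59.7 - 56.8) / 59.7 * 100 = 4.86%

4.86


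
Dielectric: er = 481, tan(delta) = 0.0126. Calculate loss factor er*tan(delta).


Loss = 481 * 0.0126 = 6.061

6.061


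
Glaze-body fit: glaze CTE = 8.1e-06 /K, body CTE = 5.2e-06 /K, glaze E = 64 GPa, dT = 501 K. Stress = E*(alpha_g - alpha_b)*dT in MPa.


Stress = 64*1000*(8.1e-06 - 5.2e-06)*501 = 93.0 MPa

93.0


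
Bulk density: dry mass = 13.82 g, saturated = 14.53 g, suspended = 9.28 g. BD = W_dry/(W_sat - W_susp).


BD = 13.82 / (14.53 - 9.28) = 13.82 / 5.25 = 2.632 g/cm^3

2.632


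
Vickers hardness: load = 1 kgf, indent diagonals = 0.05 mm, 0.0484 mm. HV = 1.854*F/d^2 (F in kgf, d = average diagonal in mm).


d_avg = (0.05+0.0484)/2 = 0.0492 mm
HV = 1.854*1/0.0492^2 = 766

766


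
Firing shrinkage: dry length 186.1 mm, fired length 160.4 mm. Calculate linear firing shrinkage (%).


FS = (186.1 - 160.4) / 186.1 * 100 = 13.81%

13.81


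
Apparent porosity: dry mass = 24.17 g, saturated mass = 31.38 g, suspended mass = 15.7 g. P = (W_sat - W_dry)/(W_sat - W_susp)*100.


P = (31.38 - 24.17) / (31.38 - 15.7) * 100 = 7.21 / 15.68 * 100 = 46.0%

46.0


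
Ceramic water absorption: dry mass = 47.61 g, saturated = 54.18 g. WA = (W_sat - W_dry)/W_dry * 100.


WA = (54.18 - 47.61) / 47.61 * 100 = 13.8%

13.8


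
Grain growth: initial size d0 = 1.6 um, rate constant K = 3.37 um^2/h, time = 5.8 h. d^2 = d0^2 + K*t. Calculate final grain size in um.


d^2 = 1.6^2 + 3.37*5.8 = 22.106
d = sqrt(22.106) = 4.7 um

4.7


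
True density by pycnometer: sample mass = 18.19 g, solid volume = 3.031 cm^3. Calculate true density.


TD = 18.19 / 3.031 = 6.001 g/cm^3

6.001


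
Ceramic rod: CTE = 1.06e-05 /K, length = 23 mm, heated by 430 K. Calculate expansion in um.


dL = 1.06e-05 * 23 * 430 * 1000 = 104.834 um

104.834


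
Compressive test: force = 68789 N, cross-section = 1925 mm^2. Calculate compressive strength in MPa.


CS = 68789 / 1925 = 35.7 MPa

35.7


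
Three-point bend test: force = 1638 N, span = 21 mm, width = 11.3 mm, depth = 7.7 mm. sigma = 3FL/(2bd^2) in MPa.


sigma = 3*1638*21/(2*11.3*7.7^2) = 77.0 MPa

77.0


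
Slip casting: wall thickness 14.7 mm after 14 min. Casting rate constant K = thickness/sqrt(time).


K = 14.7 / sqrt(14) = 14.7 / 3.7417 = 3.929 mm/min^0.5

3.929


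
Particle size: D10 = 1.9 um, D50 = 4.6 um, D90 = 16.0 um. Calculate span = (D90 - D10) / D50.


Span = (16.0 - 1.9) / 4.6 = 14.1 / 4.6 = 3.065

3.065


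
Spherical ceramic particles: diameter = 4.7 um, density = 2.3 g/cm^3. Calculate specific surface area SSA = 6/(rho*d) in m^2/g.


SSA = 6 / (2.3 * 4.7) = 0.555 m^2/g

0.555


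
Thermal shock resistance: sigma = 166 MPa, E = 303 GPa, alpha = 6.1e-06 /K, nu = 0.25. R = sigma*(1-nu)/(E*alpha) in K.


R = 166*(1-0.25)/(303*1000*6.1e-06) = 67 K

67


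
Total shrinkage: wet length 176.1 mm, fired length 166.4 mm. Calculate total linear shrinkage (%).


TS = (176.1 - 166.4) / 176.1 * 100 = 5.51%

5.51


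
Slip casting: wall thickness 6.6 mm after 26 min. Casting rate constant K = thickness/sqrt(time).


K = 6.6 / sqrt(26) = 6.6 / 5.099 = 1.294 mm/min^0.5

1.294


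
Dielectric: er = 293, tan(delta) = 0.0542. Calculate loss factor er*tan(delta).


Loss = 293 * 0.0542 = 15.881

15.881


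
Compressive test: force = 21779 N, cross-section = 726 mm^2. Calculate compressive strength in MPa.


CS = 21779 / 726 = 30.0 MPa

30.0


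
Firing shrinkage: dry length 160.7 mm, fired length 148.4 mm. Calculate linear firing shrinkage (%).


FS = (160.7 - 148.4) / 160.7 * 100 = 7.65%

7.65


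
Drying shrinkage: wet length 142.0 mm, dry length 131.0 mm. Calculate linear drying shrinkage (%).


DS = (142.0 - 131.0) / 142.0 * 100 = 7.75%

7.75


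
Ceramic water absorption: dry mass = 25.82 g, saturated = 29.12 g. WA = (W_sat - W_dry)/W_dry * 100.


WA = (29.12 - 25.82) / 25.82 * 100 = 12.78%

12.78


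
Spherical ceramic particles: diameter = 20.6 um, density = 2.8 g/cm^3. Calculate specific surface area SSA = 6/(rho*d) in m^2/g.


SSA = 6 / (2.8 * 20.6) = 0.104 m^2/g

0.104


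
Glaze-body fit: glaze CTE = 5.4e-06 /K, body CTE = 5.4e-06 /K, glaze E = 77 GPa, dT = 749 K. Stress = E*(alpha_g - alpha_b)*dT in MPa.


Stress = 77*1000*(5.4e-06 - 5.4e-06)*749 = 0.0 MPa

0.0


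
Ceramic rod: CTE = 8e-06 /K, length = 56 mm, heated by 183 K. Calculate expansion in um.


dL = 8e-06 * 56 * 183 * 1000 = 81.984 um

81.984


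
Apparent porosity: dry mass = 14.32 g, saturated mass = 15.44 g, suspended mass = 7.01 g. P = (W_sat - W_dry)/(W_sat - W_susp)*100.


P = (15.44 - 14.32) / (15.44 - 7.01) * 100 = 1.12 / 8.43 * 100 = 13.3%

13.3


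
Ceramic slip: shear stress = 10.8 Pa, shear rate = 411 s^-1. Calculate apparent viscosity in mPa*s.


eta = tau/gamma * 1000 = 10.8/411 * 1000 = 26.3 mPa*s

26.3


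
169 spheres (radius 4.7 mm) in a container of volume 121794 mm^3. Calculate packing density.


V_sphere = 4/3*pi*4.7^3 = 434.8928 mm^3
Total V = 169*434.8928 = 73496.8832 mm^3
PD = 73496.8832 / 121794 = 0.603

0.603


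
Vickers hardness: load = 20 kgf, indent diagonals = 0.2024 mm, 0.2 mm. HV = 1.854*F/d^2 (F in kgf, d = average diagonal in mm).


d_avg = (0.2024+0.2)/2 = 0.2012 mm
HV = 1.854*20/0.2012^2 = 916

916


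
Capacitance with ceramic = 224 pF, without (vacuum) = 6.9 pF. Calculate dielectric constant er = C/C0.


er = 224 / 6.9 = 32.46

32.46


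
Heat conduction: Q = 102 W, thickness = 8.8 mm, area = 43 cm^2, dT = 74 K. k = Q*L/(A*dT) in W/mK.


k = 102*8.8/1000/(43/10000*74) = 2.82 W/mK

2.82


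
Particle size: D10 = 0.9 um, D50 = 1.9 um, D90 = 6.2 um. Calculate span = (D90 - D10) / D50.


Span = (6.2 - 0.9) / 1.9 = 5.3 / 1.9 = 2.789

2.789


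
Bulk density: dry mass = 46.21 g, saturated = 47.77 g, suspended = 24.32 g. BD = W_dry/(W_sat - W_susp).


BD = 46.21 / (47.77 - 24.32) = 46.21 / 23.45 = 1.971 g/cm^3

1.971


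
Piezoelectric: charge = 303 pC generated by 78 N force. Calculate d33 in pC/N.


d33 = 303 / 78 = 3.9 pC/N

3.9


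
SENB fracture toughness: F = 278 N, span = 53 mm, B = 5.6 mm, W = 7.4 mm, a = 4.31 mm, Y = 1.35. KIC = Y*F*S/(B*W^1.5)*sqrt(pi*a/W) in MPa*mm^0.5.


KIC = 1.35*278*53/(5.6*7.4^1.5)*sqrt(pi*4.31/7.4) = 238.68

238.68


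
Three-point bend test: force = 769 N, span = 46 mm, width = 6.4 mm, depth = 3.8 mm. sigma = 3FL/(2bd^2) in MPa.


sigma = 3*769*46/(2*6.4*3.8^2) = 574.2 MPa

574.2


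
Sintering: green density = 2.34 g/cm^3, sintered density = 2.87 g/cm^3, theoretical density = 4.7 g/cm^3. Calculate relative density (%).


Relative = 2.87 / 4.7 * 100 = 61.1%

61.1


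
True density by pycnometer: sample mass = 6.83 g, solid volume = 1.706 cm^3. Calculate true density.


TD = 6.83 / 1.706 = 4.004 g/cm^3

4.004


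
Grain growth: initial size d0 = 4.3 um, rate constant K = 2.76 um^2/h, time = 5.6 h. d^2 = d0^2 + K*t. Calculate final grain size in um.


d^2 = 4.3^2 + 2.76*5.6 = 33.946
d = sqrt(33.946) = 5.83 um

5.83


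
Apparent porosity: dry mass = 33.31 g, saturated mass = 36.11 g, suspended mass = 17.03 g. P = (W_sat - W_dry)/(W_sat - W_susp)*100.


P = (36.11 - 33.31) / (36.11 - 17.03) * 100 = 2.8 / 19.08 * 100 = 14.7%

14.7


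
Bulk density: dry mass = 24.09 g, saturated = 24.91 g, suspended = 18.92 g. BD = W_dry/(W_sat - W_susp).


BD = 24.09 / (24.91 - 18.92) = 24.09 / 5.99 = 4.022 g/cm^3

4.022


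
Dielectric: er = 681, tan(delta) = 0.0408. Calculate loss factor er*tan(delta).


Loss = 681 * 0.0408 = 27.785

27.785


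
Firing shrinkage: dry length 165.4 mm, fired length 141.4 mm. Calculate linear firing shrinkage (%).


FS = (165.4 - 141.4) / 165.4 * 100 = 14.51%

14.51


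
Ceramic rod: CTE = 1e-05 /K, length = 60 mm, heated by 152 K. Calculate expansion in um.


dL = 1e-05 * 60 * 152 * 1000 = 91.2 um

91.2


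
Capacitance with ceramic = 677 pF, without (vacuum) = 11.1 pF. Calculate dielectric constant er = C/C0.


er = 677 / 11.1 = 60.99

60.99


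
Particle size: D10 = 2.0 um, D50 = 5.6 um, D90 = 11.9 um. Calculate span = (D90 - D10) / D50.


Span = (11.9 - 2.0) / 5.6 = 9.9 / 5.6 = 1.768

1.768


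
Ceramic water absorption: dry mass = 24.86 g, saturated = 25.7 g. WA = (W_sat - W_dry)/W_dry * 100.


WA = (25.7 - 24.86) / 24.86 * 100 = 3.38%

3.38


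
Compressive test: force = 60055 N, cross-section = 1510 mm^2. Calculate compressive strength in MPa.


CS = 60055 / 1510 = 39.8 MPa

39.8


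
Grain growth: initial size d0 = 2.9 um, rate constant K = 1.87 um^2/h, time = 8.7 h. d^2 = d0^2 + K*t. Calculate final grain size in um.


d^2 = 2.9^2 + 1.87*8.7 = 24.679
d = sqrt(24.679) = 4.97 um

4.97


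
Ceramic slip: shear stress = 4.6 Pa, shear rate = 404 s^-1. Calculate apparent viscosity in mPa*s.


eta = tau/gamma * 1000 = 4.6/404 * 1000 = 11.4 mPa*s

11.4


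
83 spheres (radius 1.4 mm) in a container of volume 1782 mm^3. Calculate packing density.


V_sphere = 4/3*pi*1.4^3 = 11.494 mm^3
Total V = 83*11.494 = 954.002 mm^3
PD = 954.002 / 1782 = 0.535

0.535


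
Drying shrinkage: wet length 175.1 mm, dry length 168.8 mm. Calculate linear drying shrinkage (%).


DS = (175.1 - 168.8) / 175.1 * 100 = 3.6%

3.6


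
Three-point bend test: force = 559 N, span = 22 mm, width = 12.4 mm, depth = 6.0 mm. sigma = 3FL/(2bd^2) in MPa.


sigma = 3*559*22/(2*12.4*6.0^2) = 41.3 MPa

41.3


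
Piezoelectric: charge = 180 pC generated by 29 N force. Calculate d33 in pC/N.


d33 = 180 / 29 = 6.2 pC/N

6.2


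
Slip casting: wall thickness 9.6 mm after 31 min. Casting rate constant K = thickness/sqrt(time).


K = 9.6 / sqrt(31) = 9.6 / 5.5678 = 1.724 mm/min^0.5

1.724


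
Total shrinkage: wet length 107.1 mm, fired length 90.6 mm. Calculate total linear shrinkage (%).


TS = (107.1 - 90.6) / 107.1 * 100 = 15.41%

15.41


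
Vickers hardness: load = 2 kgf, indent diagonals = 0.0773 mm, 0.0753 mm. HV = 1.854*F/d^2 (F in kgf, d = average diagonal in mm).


d_avg = (0.0773+0.0753)/2 = 0.0763 mm
HV = 1.854*2/0.0763^2 = 637

637


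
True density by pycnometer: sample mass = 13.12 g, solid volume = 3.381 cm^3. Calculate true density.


TD = 13.12 / 3.381 = 3.881 g/cm^3

3.881


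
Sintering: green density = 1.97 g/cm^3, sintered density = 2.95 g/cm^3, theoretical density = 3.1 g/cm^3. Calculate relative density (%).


Relative = 2.95 / 3.1 * 100 = 95.2%

95.2


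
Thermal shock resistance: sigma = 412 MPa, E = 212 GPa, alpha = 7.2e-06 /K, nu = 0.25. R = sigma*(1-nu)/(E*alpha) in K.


R = 412*(1-0.25)/(212*1000*7.2e-06) = 202 K

202


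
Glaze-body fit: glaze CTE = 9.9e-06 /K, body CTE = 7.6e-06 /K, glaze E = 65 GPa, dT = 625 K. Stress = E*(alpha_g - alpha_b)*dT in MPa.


Stress = 65*1000*(9.9e-06 - 7.6e-06)*625 = 93.4 MPa

93.4


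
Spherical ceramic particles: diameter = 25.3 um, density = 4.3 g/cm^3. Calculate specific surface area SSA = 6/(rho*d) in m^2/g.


SSA = 6 / (4.3 * 25.3) = 0.055 m^2/g

0.055


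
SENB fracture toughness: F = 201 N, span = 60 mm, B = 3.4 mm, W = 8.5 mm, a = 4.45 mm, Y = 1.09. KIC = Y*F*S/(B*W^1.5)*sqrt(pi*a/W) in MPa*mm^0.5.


KIC = 1.09*201*60/(3.4*8.5^1.5)*sqrt(pi*4.45/8.5) = 200.08

200.08


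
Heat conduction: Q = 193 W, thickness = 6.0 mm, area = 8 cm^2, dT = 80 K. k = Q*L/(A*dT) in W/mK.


k = 193*6.0/1000/(8/10000*80) = 18.09 W/mK

18.09


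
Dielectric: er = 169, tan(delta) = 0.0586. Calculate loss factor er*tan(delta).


Loss = 169 * 0.0586 = 9.903

9.903


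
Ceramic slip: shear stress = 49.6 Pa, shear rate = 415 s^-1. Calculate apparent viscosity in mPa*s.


eta = tau/gamma * 1000 = 49.6/415 * 1000 = 119.5 mPa*s

119.5


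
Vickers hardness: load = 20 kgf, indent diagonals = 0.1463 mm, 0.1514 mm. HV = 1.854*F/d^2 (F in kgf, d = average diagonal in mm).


d_avg = (0.1463+0.1514)/2 = 0.14885 mm
HV = 1.854*20/0.14885^2 = 1674

1674


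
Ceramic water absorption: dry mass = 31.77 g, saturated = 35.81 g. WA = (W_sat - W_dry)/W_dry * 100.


WA = (35.81 - 31.77) / 31.77 * 100 = 12.72%

12.72


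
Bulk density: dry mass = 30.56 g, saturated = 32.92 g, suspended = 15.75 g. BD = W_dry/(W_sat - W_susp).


BD = 30.56 / (32.92 - 15.75) = 30.56 / 17.17 = 1.78 g/cm^3

1.78


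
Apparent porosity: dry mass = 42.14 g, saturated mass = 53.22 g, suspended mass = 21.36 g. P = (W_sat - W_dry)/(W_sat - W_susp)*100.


P = (53.22 - 42.14) / (53.22 - 21.36) * 100 = 11.08 / 31.86 * 100 = 34.8%

34.8


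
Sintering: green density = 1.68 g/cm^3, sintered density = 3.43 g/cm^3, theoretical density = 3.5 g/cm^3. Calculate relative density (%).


Relative = 3.43 / 3.5 * 100 = 98.0%

98.0


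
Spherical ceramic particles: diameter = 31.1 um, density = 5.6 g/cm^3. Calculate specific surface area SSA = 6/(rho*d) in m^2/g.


SSA = 6 / (5.6 * 31.1) = 0.034 m^2/g

0.034


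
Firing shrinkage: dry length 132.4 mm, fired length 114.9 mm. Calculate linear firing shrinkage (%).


FS = (132.4 - 114.9) / 132.4 * 100 = 13.22%

13.22


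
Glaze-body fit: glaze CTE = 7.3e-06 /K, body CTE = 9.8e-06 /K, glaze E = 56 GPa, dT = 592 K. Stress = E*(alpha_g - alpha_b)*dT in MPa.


Stress = 56*1000*(7.3e-06 - 9.8e-06)*592 = -82.9 MPa

-82.9


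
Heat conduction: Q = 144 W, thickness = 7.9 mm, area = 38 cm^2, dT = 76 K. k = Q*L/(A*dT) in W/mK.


k = 144*7.9/1000/(38/10000*76) = 3.94 W/mK

3.94


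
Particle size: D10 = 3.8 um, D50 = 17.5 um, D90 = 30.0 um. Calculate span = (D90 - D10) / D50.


Span = (30.0 - 3.8) / 17.5 = 26.2 / 17.5 = 1.497

1.497


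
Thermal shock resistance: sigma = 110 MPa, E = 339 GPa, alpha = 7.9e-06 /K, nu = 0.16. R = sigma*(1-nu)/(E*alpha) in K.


R = 110*(1-0.16)/(339*1000*7.9e-06) = 35 K

35


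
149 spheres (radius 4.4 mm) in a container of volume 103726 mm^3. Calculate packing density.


V_sphere = 4/3*pi*4.4^3 = 356.8179 mm^3
Total V = 149*356.8179 = 53165.8671 mm^3
PD = 53165.8671 / 103726 = 0.513

0.513


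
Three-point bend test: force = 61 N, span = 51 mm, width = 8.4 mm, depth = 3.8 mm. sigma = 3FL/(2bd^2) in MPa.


sigma = 3*61*51/(2*8.4*3.8^2) = 38.5 MPa

38.5


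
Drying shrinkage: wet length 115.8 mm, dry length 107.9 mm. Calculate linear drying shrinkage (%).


DS = (115.8 - 107.9) / 115.8 * 100 = 6.82%

6.82


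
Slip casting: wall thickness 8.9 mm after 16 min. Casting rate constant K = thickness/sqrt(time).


K = 8.9 / sqrt(16) = 8.9 / 4.0 = 2.225 mm/min^0.5

2.225


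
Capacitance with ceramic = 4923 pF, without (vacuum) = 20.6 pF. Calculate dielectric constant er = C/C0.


er = 4923 / 20.6 = 238.98

238.98


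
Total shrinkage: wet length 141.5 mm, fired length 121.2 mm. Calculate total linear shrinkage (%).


TS = (141.5 - 121.2) / 141.5 * 100 = 14.35%

14.35


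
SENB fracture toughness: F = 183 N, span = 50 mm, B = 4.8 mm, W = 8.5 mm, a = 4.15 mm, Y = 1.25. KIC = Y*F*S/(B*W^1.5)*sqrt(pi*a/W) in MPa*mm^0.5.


KIC = 1.25*183*50/(4.8*8.5^1.5)*sqrt(pi*4.15/8.5) = 119.08

119.08


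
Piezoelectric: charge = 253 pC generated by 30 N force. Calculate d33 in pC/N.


d33 = 253 / 30 = 8.4 pC/N

8.4


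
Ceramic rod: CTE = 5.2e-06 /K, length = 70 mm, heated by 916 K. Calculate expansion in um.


dL = 5.2e-06 * 70 * 916 * 1000 = 333.424 um

333.424


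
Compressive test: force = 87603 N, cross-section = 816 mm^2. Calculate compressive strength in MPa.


CS = 87603 / 816 = 107.4 MPa

107.4


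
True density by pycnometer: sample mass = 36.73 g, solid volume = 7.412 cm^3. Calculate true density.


TD = 36.73 / 7.412 = 4.955 g/cm^3

4.955


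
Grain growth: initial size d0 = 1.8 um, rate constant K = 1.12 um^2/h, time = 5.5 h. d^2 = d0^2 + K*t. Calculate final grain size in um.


d^2 = 1.8^2 + 1.12*5.5 = 9.4
d = sqrt(9.4) = 3.07 um

3.07


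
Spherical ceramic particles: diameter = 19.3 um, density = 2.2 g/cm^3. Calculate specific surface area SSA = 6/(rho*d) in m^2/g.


SSA = 6 / (2.2 * 19.3) = 0.141 m^2/g

0.141


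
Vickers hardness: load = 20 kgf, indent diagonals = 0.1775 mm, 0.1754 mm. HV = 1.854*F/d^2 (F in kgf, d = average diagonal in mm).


d_avg = (0.1775+0.1754)/2 = 0.17645 mm
HV = 1.854*20/0.17645^2 = 1191

1191


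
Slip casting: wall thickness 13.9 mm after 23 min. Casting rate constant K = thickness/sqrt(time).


K = 13.9 / sqrt(23) = 13.9 / 4.7958 = 2.898 mm/min^0.5

2.898


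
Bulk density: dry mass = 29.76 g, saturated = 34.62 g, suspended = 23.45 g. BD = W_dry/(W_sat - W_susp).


BD = 29.76 / (34.62 - 23.45) = 29.76 / 11.17 = 2.664 g/cm^3

2.664


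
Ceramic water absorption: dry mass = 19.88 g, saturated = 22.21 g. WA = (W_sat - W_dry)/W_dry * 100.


WA = (22.21 - 19.88) / 19.88 * 100 = 11.72%

11.72


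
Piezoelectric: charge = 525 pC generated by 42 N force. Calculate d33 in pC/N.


d33 = 525 / 42 = 12.5 pC/N

12.5


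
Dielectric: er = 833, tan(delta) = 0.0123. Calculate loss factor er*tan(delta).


Loss = 833 * 0.0123 = 10.246

10.246


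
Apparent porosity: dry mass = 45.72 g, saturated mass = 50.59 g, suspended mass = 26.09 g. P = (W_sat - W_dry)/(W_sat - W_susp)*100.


P = (50.59 - 45.72) / (50.59 - 26.09) * 100 = 4.87 / 24.5 * 100 = 19.9%

19.9


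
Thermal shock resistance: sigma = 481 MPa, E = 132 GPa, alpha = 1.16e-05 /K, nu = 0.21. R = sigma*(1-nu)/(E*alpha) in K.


R = 481*(1-0.21)/(132*1000*1.16e-05) = 248 K

248


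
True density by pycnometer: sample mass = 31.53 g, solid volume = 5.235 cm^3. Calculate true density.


TD = 31.53 / 5.235 = 6.023 g/cm^3

6.023


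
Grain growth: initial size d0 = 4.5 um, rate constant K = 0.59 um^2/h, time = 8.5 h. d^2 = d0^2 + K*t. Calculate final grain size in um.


d^2 = 4.5^2 + 0.59*8.5 = 25.265
d = sqrt(25.265) = 5.03 um

5.03


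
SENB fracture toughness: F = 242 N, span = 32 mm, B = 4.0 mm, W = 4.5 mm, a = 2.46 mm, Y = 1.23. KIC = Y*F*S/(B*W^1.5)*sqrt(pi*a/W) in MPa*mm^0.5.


KIC = 1.23*242*32/(4.0*4.5^1.5)*sqrt(pi*2.46/4.5) = 326.91

326.91


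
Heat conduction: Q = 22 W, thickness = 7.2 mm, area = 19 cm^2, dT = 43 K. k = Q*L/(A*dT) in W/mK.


k = 22*7.2/1000/(19/10000*43) = 1.94 W/mK

1.94


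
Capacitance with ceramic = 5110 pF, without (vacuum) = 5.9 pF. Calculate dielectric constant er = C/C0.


er = 5110 / 5.9 = 866.1

866.1


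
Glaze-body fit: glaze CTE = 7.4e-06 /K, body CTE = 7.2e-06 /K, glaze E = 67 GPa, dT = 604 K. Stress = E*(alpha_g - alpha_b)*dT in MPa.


Stress = 67*1000*(7.4e-06 - 7.2e-06)*604 = 8.1 MPa

8.1


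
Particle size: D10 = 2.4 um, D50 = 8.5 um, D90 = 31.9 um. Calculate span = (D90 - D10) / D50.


Span = (31.9 - 2.4) / 8.5 = 29.5 / 8.5 = 3.471

3.471


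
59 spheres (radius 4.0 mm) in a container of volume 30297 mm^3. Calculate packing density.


V_sphere = 4/3*pi*4.0^3 = 268.0826 mm^3
Total V = 59*268.0826 = 15816.8734 mm^3
PD = 15816.8734 / 30297 = 0.522

0.522


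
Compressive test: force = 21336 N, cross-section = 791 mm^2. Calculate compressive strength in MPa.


CS = 21336 / 791 = 27.0 MPa

27.0


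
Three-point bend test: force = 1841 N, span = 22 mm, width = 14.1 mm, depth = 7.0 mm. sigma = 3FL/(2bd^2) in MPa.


sigma = 3*1841*22/(2*14.1*7.0^2) = 87.9 MPa

87.9


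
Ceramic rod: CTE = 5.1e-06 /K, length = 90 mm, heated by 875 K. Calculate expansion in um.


dL = 5.1e-06 * 90 * 875 * 1000 = 401.625 um

401.625


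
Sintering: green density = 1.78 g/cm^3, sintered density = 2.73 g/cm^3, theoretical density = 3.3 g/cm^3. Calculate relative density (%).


Relative = 2.73 / 3.3 * 100 = 82.7%

82.7


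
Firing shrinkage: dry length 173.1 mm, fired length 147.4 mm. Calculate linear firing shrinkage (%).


FS = (173.1 - 147.4) / 173.1 * 100 = 14.85%

14.85


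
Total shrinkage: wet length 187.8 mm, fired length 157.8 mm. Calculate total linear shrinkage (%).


TS = (187.8 - 157.8) / 187.8 * 100 = 15.97%

15.97


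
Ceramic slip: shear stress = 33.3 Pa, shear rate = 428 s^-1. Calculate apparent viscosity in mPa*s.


eta = tau/gamma * 1000 = 33.3/428 * 1000 = 77.8 mPa*s

77.8


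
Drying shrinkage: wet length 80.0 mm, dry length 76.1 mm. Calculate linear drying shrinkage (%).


DS = (80.0 - 76.1) / 80.0 * 100 = 4.88%

4.88


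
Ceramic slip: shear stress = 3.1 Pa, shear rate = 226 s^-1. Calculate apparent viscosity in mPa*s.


eta = tau/gamma * 1000 = 3.1/226 * 1000 = 13.7 mPa*s

13.7


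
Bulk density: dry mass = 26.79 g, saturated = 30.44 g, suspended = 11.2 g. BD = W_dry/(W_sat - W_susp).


BD = 26.79 / (30.44 - 11.2) = 26.79 / 19.24 = 1.392 g/cm^3

1.392


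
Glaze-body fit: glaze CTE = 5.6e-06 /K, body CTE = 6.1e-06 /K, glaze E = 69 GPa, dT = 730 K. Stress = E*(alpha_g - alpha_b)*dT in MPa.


Stress = 69*1000*(5.6e-06 - 6.1e-06)*730 = -25.2 MPa

-25.2


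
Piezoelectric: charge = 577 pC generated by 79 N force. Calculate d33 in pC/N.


d33 = 577 / 79 = 7.3 pC/N

7.3


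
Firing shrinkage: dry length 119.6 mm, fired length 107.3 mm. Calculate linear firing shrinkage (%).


FS = (119.6 - 107.3) / 119.6 * 100 = 10.28%

10.28


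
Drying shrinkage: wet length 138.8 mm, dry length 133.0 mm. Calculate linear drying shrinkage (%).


DS = (138.8 - 133.0) / 138.8 * 100 = 4.18%

4.18


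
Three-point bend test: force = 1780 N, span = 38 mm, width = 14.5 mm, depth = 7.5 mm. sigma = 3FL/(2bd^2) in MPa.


sigma = 3*1780*38/(2*14.5*7.5^2) = 124.4 MPa

124.4


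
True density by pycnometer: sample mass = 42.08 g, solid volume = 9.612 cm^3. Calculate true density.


TD = 42.08 / 9.612 = 4.378 g/cm^3

4.378


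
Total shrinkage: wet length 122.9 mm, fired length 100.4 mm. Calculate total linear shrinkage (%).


TS = (122.9 - 100.4) / 122.9 * 100 = 18.31%

18.31


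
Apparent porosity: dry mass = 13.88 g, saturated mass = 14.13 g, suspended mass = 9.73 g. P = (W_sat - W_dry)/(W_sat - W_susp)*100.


P = (14.13 - 13.88) / (14.13 - 9.73) * 100 = 0.25 / 4.4 * 100 = 5.7%

5.7


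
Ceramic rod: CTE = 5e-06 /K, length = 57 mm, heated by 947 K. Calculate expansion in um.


dL = 5e-06 * 57 * 947 * 1000 = 269.895 um

269.895


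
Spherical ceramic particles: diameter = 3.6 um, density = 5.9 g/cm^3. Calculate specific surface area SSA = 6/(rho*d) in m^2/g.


SSA = 6 / (5.9 * 3.6) = 0.282 m^2/g

0.282


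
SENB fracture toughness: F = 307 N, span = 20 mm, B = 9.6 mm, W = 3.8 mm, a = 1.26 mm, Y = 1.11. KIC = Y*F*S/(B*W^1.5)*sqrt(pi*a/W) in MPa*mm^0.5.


KIC = 1.11*307*20/(9.6*3.8^1.5)*sqrt(pi*1.26/3.8) = 97.82

97.82


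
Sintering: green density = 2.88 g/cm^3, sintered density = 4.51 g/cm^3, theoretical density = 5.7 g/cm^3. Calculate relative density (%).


Relative = 4.51 / 5.7 * 100 = 79.1%

79.1


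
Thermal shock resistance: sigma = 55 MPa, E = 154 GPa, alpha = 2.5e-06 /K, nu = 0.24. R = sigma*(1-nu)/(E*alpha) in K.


R = 55*(1-0.24)/(154*1000*2.5e-06) = 109 K

109


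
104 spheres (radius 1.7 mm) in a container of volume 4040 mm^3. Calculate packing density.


V_sphere = 4/3*pi*1.7^3 = 20.5795 mm^3
Total V = 104*20.5795 = 2140.268 mm^3
PD = 2140.268 / 4040 = 0.53

0.53
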